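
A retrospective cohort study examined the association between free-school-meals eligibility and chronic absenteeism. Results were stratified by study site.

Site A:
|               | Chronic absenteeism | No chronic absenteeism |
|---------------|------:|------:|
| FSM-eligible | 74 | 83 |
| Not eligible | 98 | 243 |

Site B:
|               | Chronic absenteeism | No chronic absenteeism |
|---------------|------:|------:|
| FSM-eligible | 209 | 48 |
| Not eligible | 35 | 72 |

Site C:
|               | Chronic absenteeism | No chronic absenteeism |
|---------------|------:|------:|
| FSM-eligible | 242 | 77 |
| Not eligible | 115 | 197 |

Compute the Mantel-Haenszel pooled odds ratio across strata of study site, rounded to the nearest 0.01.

OR_MH = Σ(aᵢdᵢ/nᵢ) / Σ(bᵢcᵢ/nᵢ), where nᵢ is the stratum total.
Stratum 1 (Site A): n = 498; a·d/n = 74·243/498 = 36.1084; b·c/n = 83·98/498 = 16.3333
Stratum 2 (Site B): n = 364; a·d/n = 209·72/364 = 41.3407; b·c/n = 48·35/364 = 4.6154
Stratum 3 (Site C): n = 631; a·d/n = 242·197/631 = 75.5531; b·c/n = 77·115/631 = 14.0333
OR_MH = (36.1084 + 41.3407 + 75.5531) / (16.3333 + 4.6154 + 14.0333) = 153.0022 / 34.9820 = 4.37374

4.37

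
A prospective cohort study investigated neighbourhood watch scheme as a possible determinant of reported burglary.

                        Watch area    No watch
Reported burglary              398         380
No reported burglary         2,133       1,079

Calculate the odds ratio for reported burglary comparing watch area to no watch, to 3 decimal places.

0.530

Reading the table with exposure as columns: a = 398 (Watch area, case), b = 2133 (Watch area, non-case), c = 380 (No watch, case), d = 1079.
OR = (a·d)/(b·c) = (398 × 1079) / (2133 × 380) = 429442 / 810540 = 0.52982
Exposure is associated with lower odds of reported burglary (OR = 0.53 < 1).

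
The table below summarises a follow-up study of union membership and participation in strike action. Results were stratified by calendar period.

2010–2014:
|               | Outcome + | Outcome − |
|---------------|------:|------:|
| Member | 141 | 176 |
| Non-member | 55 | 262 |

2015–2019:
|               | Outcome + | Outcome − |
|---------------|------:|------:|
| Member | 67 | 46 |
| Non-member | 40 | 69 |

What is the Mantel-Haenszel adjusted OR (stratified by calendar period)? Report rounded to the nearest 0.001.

OR_MH = Σ(aᵢdᵢ/nᵢ) / Σ(bᵢcᵢ/nᵢ), where nᵢ is the stratum total.
Stratum 1 (2010–2014): n = 634; a·d/n = 141·262/634 = 58.2681; b·c/n = 176·55/634 = 15.2681
Stratum 2 (2015–2019): n = 222; a·d/n = 67·69/222 = 20.8243; b·c/n = 46·40/222 = 8.2883
OR_MH = (58.2681 + 20.8243) / (15.2681 + 8.2883) = 79.0925 / 23.5564 = 3.35757

3.358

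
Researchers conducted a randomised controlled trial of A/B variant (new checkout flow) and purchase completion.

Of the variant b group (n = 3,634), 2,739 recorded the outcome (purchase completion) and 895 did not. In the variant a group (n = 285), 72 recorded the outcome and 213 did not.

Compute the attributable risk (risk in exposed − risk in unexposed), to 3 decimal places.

From the description: a = 2739, b = 895, c = 72, d = 213.
Risk in exposed = 2739/3634 = 0.753715; risk in unexposed = 72/285 = 0.252632.
Risk difference = 0.753715 − 0.252632 = 0.501083

0.501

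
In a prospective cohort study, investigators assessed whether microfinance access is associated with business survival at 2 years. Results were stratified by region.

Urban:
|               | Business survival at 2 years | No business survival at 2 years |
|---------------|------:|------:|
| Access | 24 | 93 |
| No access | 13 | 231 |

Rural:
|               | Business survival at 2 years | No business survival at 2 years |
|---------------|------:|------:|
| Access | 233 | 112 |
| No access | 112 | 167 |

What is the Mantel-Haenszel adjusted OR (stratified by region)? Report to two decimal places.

3.31

OR_MH = Σ(aᵢdᵢ/nᵢ) / Σ(bᵢcᵢ/nᵢ), where nᵢ is the stratum total.
Stratum 1 (Urban): n = 361; a·d/n = 24·231/361 = 15.3573; b·c/n = 93·13/361 = 3.3490
Stratum 2 (Rural): n = 624; a·d/n = 233·167/624 = 62.3574; b·c/n = 112·112/624 = 20.1026
OR_MH = (15.3573 + 62.3574) / (3.3490 + 20.1026) = 77.7147 / 23.4516 = 3.31383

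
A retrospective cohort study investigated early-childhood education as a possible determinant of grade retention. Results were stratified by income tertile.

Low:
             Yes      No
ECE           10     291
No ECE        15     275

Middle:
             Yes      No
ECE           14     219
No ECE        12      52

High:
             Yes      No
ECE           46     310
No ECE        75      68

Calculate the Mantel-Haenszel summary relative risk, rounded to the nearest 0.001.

0.299

RR_MH = Σ(aᵢ·n₀ᵢ/nᵢ) / Σ(cᵢ·n₁ᵢ/nᵢ), with n₁ᵢ = aᵢ+bᵢ (exposed), n₀ᵢ = cᵢ+dᵢ (unexposed), nᵢ = n₁ᵢ+n₀ᵢ.
Stratum 1 (Low): n₁ = 301, n₀ = 290, n = 591; a·n₀/n = 10·290/591 = 4.9069; c·n₁/n = 15·301/591 = 7.6396
Stratum 2 (Middle): n₁ = 233, n₀ = 64, n = 297; a·n₀/n = 14·64/297 = 3.0168; c·n₁/n = 12·233/297 = 9.4141
Stratum 3 (High): n₁ = 356, n₀ = 143, n = 499; a·n₀/n = 46·143/499 = 13.1824; c·n₁/n = 75·356/499 = 53.5070
RR_MH = (4.9069 + 3.0168 + 13.1824) / (7.6396 + 9.4141 + 53.5070) = 21.1061 / 70.5607 = 0.29912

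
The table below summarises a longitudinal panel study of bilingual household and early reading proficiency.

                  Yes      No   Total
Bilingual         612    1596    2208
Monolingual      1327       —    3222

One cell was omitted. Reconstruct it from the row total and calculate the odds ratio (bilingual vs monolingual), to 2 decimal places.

0.55

The missing cell is in the unexposed row: 3222 − 1327 = 1895.
So a = 612, b = 1596, c = 1327, d = 1895.
OR = (a·d)/(b·c) = (612 × 1895) / (1596 × 1327) = 1159740 / 2117892 = 0.54759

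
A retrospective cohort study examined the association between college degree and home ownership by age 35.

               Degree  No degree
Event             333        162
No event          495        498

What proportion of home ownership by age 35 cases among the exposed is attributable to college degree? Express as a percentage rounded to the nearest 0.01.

38.97

Reading the table with exposure as columns: a = 333 (Degree, case), b = 495 (Degree, non-case), c = 162 (No degree, case), d = 498.
Risk in exposed = 333/828 = 0.40217; risk in unexposed = 162/660 = 0.24545.
RR = 0.40217/0.24545 = 1.63849
AR% = (RR − 1)/RR × 100 = (1.63849 − 1)/1.63849 × 100 = 38.9681%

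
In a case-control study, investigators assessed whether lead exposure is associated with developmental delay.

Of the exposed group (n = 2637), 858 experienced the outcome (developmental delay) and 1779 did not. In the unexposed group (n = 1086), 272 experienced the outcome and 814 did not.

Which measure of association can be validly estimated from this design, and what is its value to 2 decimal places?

From the description: a = 858, b = 1779, c = 272, d = 814.
This is a case-control study: participants were sampled on outcome status, so risks in the source population cannot be estimated directly — relative risk is not valid here. The odds ratio is the appropriate measure.
OR = (a·d)/(b·c) = (858 × 814) / (1779 × 272) = 698412 / 483888 = 1.44333

1.44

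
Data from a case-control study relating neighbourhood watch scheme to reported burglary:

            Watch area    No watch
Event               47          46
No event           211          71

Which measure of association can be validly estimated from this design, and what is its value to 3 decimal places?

Reading the table with exposure as columns: a = 47 (Watch area, case), b = 211 (Watch area, non-case), c = 46 (No watch, case), d = 71.
This is a case-control study: participants were sampled on outcome status, so risks in the source population cannot be estimated directly — relative risk is not valid here. The odds ratio is the appropriate measure.
OR = (a·d)/(b·c) = (47 × 71) / (211 × 46) = 3337 / 9706 = 0.34381

0.344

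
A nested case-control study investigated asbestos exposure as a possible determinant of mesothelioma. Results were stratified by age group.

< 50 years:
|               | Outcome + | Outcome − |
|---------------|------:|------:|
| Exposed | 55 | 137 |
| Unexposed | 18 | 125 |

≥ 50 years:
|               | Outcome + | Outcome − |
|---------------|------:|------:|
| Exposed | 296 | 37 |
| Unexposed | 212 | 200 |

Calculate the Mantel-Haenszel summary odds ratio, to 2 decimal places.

5.59

OR_MH = Σ(aᵢdᵢ/nᵢ) / Σ(bᵢcᵢ/nᵢ), where nᵢ is the stratum total.
Stratum 1 (< 50 years): n = 335; a·d/n = 55·125/335 = 20.5224; b·c/n = 137·18/335 = 7.3612
Stratum 2 (≥ 50 years): n = 745; a·d/n = 296·200/745 = 79.4631; b·c/n = 37·212/745 = 10.5289
OR_MH = (20.5224 + 79.4631) / (7.3612 + 10.5289) = 99.9855 / 17.8901 = 5.58889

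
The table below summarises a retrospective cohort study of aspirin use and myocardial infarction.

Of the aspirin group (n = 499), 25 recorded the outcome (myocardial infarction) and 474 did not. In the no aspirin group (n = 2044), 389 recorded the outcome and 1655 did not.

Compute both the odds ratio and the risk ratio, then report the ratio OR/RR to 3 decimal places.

From the description: a = 25, b = 474, c = 389, d = 1655.
OR = (25·1655)/(474·389) = 41375/184386 = 0.22439
Risk in exposed = 25/499 = 0.05010; risk in unexposed = 389/2044 = 0.19031; RR = 0.26325
OR/RR = 0.22439 / 0.26325 = 0.85239
The outcome is not rare, so the OR lies further from 1 than the RR.

0.852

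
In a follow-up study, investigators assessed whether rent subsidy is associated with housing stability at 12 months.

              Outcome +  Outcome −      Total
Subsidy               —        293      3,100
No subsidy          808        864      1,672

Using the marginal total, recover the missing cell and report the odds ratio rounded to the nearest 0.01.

10.24

The missing cell is in the exposed row: 3100 − 293 = 2807.
So a = 2807, b = 293, c = 808, d = 864.
OR = (a·d)/(b·c) = (2807 × 864) / (293 × 808) = 2425248 / 236744 = 10.24418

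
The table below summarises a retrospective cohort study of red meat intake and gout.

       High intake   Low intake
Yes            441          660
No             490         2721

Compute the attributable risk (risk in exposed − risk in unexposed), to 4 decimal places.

0.2785

Reading the table with exposure as columns: a = 441 (High intake, case), b = 490 (High intake, non-case), c = 660 (Low intake, case), d = 2721.
Risk in exposed = 441/931 = 0.473684; risk in unexposed = 660/3381 = 0.195209.
Risk difference = 0.473684 − 0.195209 = 0.278476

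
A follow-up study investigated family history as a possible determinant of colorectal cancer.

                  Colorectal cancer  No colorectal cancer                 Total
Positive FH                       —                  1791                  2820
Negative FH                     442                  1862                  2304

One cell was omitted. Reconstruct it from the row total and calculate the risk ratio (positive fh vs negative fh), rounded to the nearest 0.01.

The missing cell is in the exposed row: 2820 − 1791 = 1029.
So a = 1029, b = 1791, c = 442, d = 1862.
RR = [a/(a+b)] / [c/(c+d)] = (1029/2820) / (442/2304) = 0.36489/0.19184 = 1.90207

1.90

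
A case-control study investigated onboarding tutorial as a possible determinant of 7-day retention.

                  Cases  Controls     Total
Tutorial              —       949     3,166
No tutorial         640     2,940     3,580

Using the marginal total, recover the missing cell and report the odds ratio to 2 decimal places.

10.73

The missing cell is in the exposed row: 3166 − 949 = 2217.
So a = 2217, b = 949, c = 640, d = 2940.
OR = (a·d)/(b·c) = (2217 × 2940) / (949 × 640) = 6517980 / 607360 = 10.73166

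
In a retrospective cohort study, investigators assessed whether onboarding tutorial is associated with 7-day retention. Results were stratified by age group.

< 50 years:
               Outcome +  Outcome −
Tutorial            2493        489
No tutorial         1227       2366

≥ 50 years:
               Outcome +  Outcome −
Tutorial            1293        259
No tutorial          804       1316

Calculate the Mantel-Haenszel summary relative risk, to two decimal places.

2.35

RR_MH = Σ(aᵢ·n₀ᵢ/nᵢ) / Σ(cᵢ·n₁ᵢ/nᵢ), with n₁ᵢ = aᵢ+bᵢ (exposed), n₀ᵢ = cᵢ+dᵢ (unexposed), nᵢ = n₁ᵢ+n₀ᵢ.
Stratum 1 (< 50 years): n₁ = 2982, n₀ = 3593, n = 6575; a·n₀/n = 2493·3593/6575 = 1362.3344; c·n₁/n = 1227·2982/6575 = 556.4888
Stratum 2 (≥ 50 years): n₁ = 1552, n₀ = 2120, n = 3672; a·n₀/n = 1293·2120/3672 = 746.5033; c·n₁/n = 804·1552/3672 = 339.8170
RR_MH = (1362.3344 + 746.5033) / (556.4888 + 339.8170) = 2108.8377 / 896.3058 = 2.35281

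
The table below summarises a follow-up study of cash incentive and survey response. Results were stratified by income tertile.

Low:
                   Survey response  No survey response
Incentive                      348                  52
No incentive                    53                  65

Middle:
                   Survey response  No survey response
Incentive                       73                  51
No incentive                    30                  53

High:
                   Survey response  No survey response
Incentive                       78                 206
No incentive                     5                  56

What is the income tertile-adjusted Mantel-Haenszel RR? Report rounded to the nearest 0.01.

RR_MH = Σ(aᵢ·n₀ᵢ/nᵢ) / Σ(cᵢ·n₁ᵢ/nᵢ), with n₁ᵢ = aᵢ+bᵢ (exposed), n₀ᵢ = cᵢ+dᵢ (unexposed), nᵢ = n₁ᵢ+n₀ᵢ.
Stratum 1 (Low): n₁ = 400, n₀ = 118, n = 518; a·n₀/n = 348·118/518 = 79.2741; c·n₁/n = 53·400/518 = 40.9266
Stratum 2 (Middle): n₁ = 124, n₀ = 83, n = 207; a·n₀/n = 73·83/207 = 29.2705; c·n₁/n = 30·124/207 = 17.9710
Stratum 3 (High): n₁ = 284, n₀ = 61, n = 345; a·n₀/n = 78·61/345 = 13.7913; c·n₁/n = 5·284/345 = 4.1159
RR_MH = (79.2741 + 29.2705 + 13.7913) / (40.9266 + 17.9710 + 4.1159) = 122.3360 / 63.0136 = 1.94142

1.94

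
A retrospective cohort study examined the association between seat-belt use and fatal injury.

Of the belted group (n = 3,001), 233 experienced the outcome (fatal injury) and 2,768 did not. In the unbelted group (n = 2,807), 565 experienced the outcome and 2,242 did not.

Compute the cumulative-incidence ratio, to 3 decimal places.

From the description: a = 233, b = 2768, c = 565, d = 2242.
Risk in exposed = 233/3001 = 0.07764; risk in unexposed = 565/2807 = 0.20128.
RR = 0.07764 / 0.20128 = 0.38573
The risk is 61% lower among the exposed than among the unexposed.

0.386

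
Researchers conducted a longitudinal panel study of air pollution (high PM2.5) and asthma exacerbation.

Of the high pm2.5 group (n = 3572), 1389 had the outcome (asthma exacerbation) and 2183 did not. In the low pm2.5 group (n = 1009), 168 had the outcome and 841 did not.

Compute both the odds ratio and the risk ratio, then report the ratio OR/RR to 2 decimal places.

1.36

From the description: a = 1389, b = 2183, c = 168, d = 841.
OR = (1389·841)/(2183·168) = 1168149/366744 = 3.18519
Risk in exposed = 1389/3572 = 0.38886; risk in unexposed = 168/1009 = 0.16650; RR = 2.33546
OR/RR = 3.18519 / 2.33546 = 1.36384
The outcome is not rare, so the OR lies further from 1 than the RR.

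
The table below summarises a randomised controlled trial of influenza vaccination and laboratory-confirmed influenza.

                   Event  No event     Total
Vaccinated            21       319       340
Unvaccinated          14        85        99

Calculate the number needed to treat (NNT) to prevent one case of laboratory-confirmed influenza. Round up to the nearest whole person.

13

Risk in treated group = 21/340 = 0.06176; risk in control = 14/99 = 0.14141.
Absolute risk reduction = 0.14141 − 0.06176 = 0.07965
NNT = 1 / ARR = 1 / 0.07965 = 12.555 → round up → 13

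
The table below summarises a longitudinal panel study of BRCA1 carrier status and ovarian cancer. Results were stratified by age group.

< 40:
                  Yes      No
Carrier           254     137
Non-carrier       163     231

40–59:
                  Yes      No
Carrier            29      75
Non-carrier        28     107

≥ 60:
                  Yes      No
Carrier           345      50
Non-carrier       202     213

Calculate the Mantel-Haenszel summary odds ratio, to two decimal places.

OR_MH = Σ(aᵢdᵢ/nᵢ) / Σ(bᵢcᵢ/nᵢ), where nᵢ is the stratum total.
Stratum 1 (< 40): n = 785; a·d/n = 254·231/785 = 74.7439; b·c/n = 137·163/785 = 28.4471
Stratum 2 (40–59): n = 239; a·d/n = 29·107/239 = 12.9833; b·c/n = 75·28/239 = 8.7866
Stratum 3 (≥ 60): n = 810; a·d/n = 345·213/810 = 90.7222; b·c/n = 50·202/810 = 12.4691
OR_MH = (74.7439 + 12.9833 + 90.7222) / (28.4471 + 8.7866 + 12.4691) = 178.4494 / 49.7029 = 3.59032

3.59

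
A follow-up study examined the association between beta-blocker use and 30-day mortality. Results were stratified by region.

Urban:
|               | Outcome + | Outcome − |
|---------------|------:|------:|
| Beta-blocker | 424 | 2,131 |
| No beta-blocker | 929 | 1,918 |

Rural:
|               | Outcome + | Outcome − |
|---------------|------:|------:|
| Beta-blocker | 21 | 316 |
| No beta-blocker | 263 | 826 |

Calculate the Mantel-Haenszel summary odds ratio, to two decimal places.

OR_MH = Σ(aᵢdᵢ/nᵢ) / Σ(bᵢcᵢ/nᵢ), where nᵢ is the stratum total.
Stratum 1 (Urban): n = 5402; a·d/n = 424·1918/5402 = 150.5428; b·c/n = 2131·929/5402 = 366.4752
Stratum 2 (Rural): n = 1426; a·d/n = 21·826/1426 = 12.1641; b·c/n = 316·263/1426 = 58.2805
OR_MH = (150.5428 + 12.1641) / (366.4752 + 58.2805) = 162.7069 / 424.7557 = 0.38306

0.38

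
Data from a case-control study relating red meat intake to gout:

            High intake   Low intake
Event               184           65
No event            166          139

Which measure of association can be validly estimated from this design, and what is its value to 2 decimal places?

Reading the table with exposure as columns: a = 184 (High intake, case), b = 166 (High intake, non-case), c = 65 (Low intake, case), d = 139.
This is a case-control study: participants were sampled on outcome status, so risks in the source population cannot be estimated directly — relative risk is not valid here. The odds ratio is the appropriate measure.
OR = (a·d)/(b·c) = (184 × 139) / (166 × 65) = 25576 / 10790 = 2.37034

2.37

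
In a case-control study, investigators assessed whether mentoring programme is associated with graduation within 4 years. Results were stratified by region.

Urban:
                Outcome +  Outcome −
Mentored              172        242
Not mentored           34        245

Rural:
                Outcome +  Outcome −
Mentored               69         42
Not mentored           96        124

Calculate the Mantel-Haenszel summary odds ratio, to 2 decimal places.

OR_MH = Σ(aᵢdᵢ/nᵢ) / Σ(bᵢcᵢ/nᵢ), where nᵢ is the stratum total.
Stratum 1 (Urban): n = 693; a·d/n = 172·245/693 = 60.8081; b·c/n = 242·34/693 = 11.8730
Stratum 2 (Rural): n = 331; a·d/n = 69·124/331 = 25.8489; b·c/n = 42·96/331 = 12.1813
OR_MH = (60.8081 + 25.8489) / (11.8730 + 12.1813) = 86.6570 / 24.0543 = 3.60256

3.60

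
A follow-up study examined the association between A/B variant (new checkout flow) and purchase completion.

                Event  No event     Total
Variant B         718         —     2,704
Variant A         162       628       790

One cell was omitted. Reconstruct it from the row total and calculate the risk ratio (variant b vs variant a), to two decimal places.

1.29

The missing cell is in the exposed row: 2704 − 718 = 1986.
So a = 718, b = 1986, c = 162, d = 628.
RR = [a/(a+b)] / [c/(c+d)] = (718/2704) / (162/790) = 0.26553/0.20506 = 1.29488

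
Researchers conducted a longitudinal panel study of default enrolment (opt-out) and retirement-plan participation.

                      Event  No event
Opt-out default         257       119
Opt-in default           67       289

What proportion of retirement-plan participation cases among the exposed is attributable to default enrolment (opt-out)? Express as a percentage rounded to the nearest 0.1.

Cells: a = 257, b = 119, c = 67, d = 289.
Risk in exposed = 257/376 = 0.68351; risk in unexposed = 67/356 = 0.18820.
RR = 0.68351/0.18820 = 3.63179
AR% = (RR − 1)/RR × 100 = (3.63179 − 1)/3.63179 × 100 = 72.4654%

72.5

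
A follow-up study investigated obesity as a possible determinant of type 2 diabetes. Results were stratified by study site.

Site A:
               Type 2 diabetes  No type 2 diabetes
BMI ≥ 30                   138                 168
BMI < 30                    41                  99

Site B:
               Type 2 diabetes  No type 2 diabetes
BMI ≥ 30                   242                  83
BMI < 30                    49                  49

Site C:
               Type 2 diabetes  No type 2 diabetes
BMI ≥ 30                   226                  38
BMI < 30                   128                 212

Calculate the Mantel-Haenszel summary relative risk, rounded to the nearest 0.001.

1.862

RR_MH = Σ(aᵢ·n₀ᵢ/nᵢ) / Σ(cᵢ·n₁ᵢ/nᵢ), with n₁ᵢ = aᵢ+bᵢ (exposed), n₀ᵢ = cᵢ+dᵢ (unexposed), nᵢ = n₁ᵢ+n₀ᵢ.
Stratum 1 (Site A): n₁ = 306, n₀ = 140, n = 446; a·n₀/n = 138·140/446 = 43.3184; c·n₁/n = 41·306/446 = 28.1300
Stratum 2 (Site B): n₁ = 325, n₀ = 98, n = 423; a·n₀/n = 242·98/423 = 56.0662; c·n₁/n = 49·325/423 = 37.6478
Stratum 3 (Site C): n₁ = 264, n₀ = 340, n = 604; a·n₀/n = 226·340/604 = 127.2185; c·n₁/n = 128·264/604 = 55.9470
RR_MH = (43.3184 + 56.0662 + 127.2185) / (28.1300 + 37.6478 + 55.9470) = 226.6031 / 121.7248 = 1.86160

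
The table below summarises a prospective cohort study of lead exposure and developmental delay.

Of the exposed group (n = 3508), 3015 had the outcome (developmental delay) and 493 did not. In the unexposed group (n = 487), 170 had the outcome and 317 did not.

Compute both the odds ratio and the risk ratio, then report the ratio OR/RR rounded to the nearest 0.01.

4.63

From the description: a = 3015, b = 493, c = 170, d = 317.
OR = (3015·317)/(493·170) = 955755/83810 = 11.40383
Risk in exposed = 3015/3508 = 0.85946; risk in unexposed = 170/487 = 0.34908; RR = 2.46211
OR/RR = 11.40383 / 2.46211 = 4.63173
The outcome is not rare, so the OR lies further from 1 than the RR.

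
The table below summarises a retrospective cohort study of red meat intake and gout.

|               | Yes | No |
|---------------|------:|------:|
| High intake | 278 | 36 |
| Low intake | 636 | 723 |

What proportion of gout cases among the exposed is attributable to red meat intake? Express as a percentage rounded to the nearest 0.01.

Cells: a = 278, b = 36, c = 636, d = 723.
Risk in exposed = 278/314 = 0.88535; risk in unexposed = 636/1359 = 0.46799.
RR = 0.88535/0.46799 = 1.89181
AR% = (RR − 1)/RR × 100 = (1.89181 − 1)/1.89181 × 100 = 47.1406%

47.14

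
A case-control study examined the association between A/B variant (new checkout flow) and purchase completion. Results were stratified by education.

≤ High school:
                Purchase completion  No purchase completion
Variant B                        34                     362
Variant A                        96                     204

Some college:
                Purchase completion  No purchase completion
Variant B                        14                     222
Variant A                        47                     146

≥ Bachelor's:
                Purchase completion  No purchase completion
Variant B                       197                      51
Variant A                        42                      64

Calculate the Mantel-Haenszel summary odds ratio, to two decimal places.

OR_MH = Σ(aᵢdᵢ/nᵢ) / Σ(bᵢcᵢ/nᵢ), where nᵢ is the stratum total.
Stratum 1 (≤ High school): n = 696; a·d/n = 34·204/696 = 9.9655; b·c/n = 362·96/696 = 49.9310
Stratum 2 (Some college): n = 429; a·d/n = 14·146/429 = 4.7646; b·c/n = 222·47/429 = 24.3217
Stratum 3 (≥ Bachelor's): n = 354; a·d/n = 197·64/354 = 35.6158; b·c/n = 51·42/354 = 6.0508
OR_MH = (9.9655 + 4.7646 + 35.6158) / (49.9310 + 24.3217 + 6.0508) = 50.3459 / 80.3036 = 0.62694

0.63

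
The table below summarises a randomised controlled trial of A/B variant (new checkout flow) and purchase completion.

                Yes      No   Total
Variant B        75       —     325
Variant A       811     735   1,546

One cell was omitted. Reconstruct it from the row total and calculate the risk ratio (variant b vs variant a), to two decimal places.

0.44

The missing cell is in the exposed row: 325 − 75 = 250.
So a = 75, b = 250, c = 811, d = 735.
RR = [a/(a+b)] / [c/(c+d)] = (75/325) / (811/1546) = 0.23077/0.52458 = 0.43991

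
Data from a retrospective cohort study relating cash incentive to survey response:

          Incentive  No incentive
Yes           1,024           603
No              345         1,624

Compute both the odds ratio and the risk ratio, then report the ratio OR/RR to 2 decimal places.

Reading the table with exposure as columns: a = 1024 (Incentive, case), b = 345 (Incentive, non-case), c = 603 (No incentive, case), d = 1624.
OR = (1024·1624)/(345·603) = 1662976/208035 = 7.99373
Risk in exposed = 1024/1369 = 0.74799; risk in unexposed = 603/2227 = 0.27077; RR = 2.76248
OR/RR = 7.99373 / 2.76248 = 2.89368
The outcome is not rare, so the OR lies further from 1 than the RR.

2.89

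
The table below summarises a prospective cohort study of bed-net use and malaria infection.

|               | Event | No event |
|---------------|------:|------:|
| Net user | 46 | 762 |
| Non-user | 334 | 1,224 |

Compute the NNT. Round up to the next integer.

Risk in treated group = 46/808 = 0.05693; risk in control = 334/1558 = 0.21438.
Absolute risk reduction = 0.21438 − 0.05693 = 0.15745
NNT = 1 / ARR = 1 / 0.15745 = 6.351 → round up → 7

7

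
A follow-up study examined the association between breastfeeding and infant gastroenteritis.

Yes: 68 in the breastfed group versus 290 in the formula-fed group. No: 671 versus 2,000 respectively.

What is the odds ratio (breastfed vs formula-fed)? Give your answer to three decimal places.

0.699

From the description: a = 68, b = 671, c = 290, d = 2000.
OR = (a·d)/(b·c) = (68 × 2000) / (671 × 290) = 136000 / 194590 = 0.69891
Exposure is associated with lower odds of infant gastroenteritis (OR = 0.70 < 1).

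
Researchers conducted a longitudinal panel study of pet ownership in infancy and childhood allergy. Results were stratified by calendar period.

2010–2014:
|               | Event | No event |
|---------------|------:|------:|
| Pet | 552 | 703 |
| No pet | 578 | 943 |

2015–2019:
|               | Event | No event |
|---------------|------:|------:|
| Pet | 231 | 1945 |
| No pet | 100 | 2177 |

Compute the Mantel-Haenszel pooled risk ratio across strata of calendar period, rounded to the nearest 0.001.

RR_MH = Σ(aᵢ·n₀ᵢ/nᵢ) / Σ(cᵢ·n₁ᵢ/nᵢ), with n₁ᵢ = aᵢ+bᵢ (exposed), n₀ᵢ = cᵢ+dᵢ (unexposed), nᵢ = n₁ᵢ+n₀ᵢ.
Stratum 1 (2010–2014): n₁ = 1255, n₀ = 1521, n = 2776; a·n₀/n = 552·1521/2776 = 302.4467; c·n₁/n = 578·1255/2776 = 261.3076
Stratum 2 (2015–2019): n₁ = 2176, n₀ = 2277, n = 4453; a·n₀/n = 231·2277/4453 = 118.1197; c·n₁/n = 100·2176/4453 = 48.8659
RR_MH = (302.4467 + 118.1197) / (261.3076 + 48.8659) = 420.5664 / 310.1736 = 1.35591

1.356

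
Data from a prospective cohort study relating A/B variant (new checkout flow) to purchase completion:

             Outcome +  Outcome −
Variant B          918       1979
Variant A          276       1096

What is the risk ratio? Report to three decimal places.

Cells: a = 918, b = 1979, c = 276, d = 1096.
Risk in exposed = 918/2897 = 0.31688; risk in unexposed = 276/1372 = 0.20117.
RR = 0.31688 / 0.20117 = 1.57521
The risk among the exposed is 1.58 times that among the unexposed.

1.575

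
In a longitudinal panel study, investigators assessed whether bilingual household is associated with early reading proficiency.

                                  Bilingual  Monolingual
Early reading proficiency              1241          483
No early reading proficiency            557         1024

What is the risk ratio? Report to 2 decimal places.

Reading the table with exposure as columns: a = 1241 (Bilingual, case), b = 557 (Bilingual, non-case), c = 483 (Monolingual, case), d = 1024.
Risk in exposed = 1241/1798 = 0.69021; risk in unexposed = 483/1507 = 0.32050.
RR = 0.69021 / 0.32050 = 2.15352
The risk among the exposed is 2.15 times that among the unexposed.

2.15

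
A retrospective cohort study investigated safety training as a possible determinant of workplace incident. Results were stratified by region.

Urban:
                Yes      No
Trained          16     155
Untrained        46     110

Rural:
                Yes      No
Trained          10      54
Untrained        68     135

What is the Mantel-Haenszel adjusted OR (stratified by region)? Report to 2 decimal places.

OR_MH = Σ(aᵢdᵢ/nᵢ) / Σ(bᵢcᵢ/nᵢ), where nᵢ is the stratum total.
Stratum 1 (Urban): n = 327; a·d/n = 16·110/327 = 5.3823; b·c/n = 155·46/327 = 21.8043
Stratum 2 (Rural): n = 267; a·d/n = 10·135/267 = 5.0562; b·c/n = 54·68/267 = 13.7528
OR_MH = (5.3823 + 5.0562) / (21.8043 + 13.7528) = 10.4384 / 35.5571 = 0.29357

0.29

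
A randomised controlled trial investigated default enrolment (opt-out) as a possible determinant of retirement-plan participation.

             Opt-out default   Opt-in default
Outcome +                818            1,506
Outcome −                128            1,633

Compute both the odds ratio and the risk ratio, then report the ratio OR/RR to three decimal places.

Reading the table with exposure as columns: a = 818 (Opt-out default, case), b = 128 (Opt-out default, non-case), c = 1506 (Opt-in default, case), d = 1633.
OR = (818·1633)/(128·1506) = 1335794/192768 = 6.92954
Risk in exposed = 818/946 = 0.86469; risk in unexposed = 1506/3139 = 0.47977; RR = 1.80231
OR/RR = 6.92954 / 1.80231 = 3.84482
The outcome is not rare, so the OR lies further from 1 than the RR.

3.845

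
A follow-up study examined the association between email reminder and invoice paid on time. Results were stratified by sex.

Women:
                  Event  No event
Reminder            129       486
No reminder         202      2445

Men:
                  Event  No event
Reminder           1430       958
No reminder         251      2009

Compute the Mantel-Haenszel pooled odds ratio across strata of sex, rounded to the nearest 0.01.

OR_MH = Σ(aᵢdᵢ/nᵢ) / Σ(bᵢcᵢ/nᵢ), where nᵢ is the stratum total.
Stratum 1 (Women): n = 3262; a·d/n = 129·2445/3262 = 96.6907; b·c/n = 486·202/3262 = 30.0956
Stratum 2 (Men): n = 4648; a·d/n = 1430·2009/4648 = 618.0873; b·c/n = 958·251/4648 = 51.7336
OR_MH = (96.6907 + 618.0873) / (30.0956 + 51.7336) = 714.7780 / 81.8293 = 8.73499

8.73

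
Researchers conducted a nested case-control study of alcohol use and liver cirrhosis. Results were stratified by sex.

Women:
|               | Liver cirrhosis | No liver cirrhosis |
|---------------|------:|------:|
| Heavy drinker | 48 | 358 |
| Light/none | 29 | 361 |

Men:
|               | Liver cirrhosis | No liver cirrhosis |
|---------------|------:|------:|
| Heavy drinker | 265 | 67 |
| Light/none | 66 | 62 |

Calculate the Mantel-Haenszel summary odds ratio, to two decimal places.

2.54

OR_MH = Σ(aᵢdᵢ/nᵢ) / Σ(bᵢcᵢ/nᵢ), where nᵢ is the stratum total.
Stratum 1 (Women): n = 796; a·d/n = 48·361/796 = 21.7688; b·c/n = 358·29/796 = 13.0427
Stratum 2 (Men): n = 460; a·d/n = 265·62/460 = 35.7174; b·c/n = 67·66/460 = 9.6130
OR_MH = (21.7688 + 35.7174) / (13.0427 + 9.6130) = 57.4862 / 22.6558 = 2.53738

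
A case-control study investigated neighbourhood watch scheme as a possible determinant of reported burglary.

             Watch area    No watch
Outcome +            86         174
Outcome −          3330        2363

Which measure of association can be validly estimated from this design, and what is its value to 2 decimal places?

Reading the table with exposure as columns: a = 86 (Watch area, case), b = 3330 (Watch area, non-case), c = 174 (No watch, case), d = 2363.
This is a case-control study: participants were sampled on outcome status, so risks in the source population cannot be estimated directly — relative risk is not valid here. The odds ratio is the appropriate measure.
OR = (a·d)/(b·c) = (86 × 2363) / (3330 × 174) = 203218 / 579420 = 0.35073

0.35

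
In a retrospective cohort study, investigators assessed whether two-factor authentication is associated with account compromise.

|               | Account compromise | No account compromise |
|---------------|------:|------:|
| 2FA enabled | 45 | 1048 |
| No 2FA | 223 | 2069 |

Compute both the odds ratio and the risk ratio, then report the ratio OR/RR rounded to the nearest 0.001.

0.941

Cells: a = 45, b = 1048, c = 223, d = 2069.
OR = (45·2069)/(1048·223) = 93105/233704 = 0.39839
Risk in exposed = 45/1093 = 0.04117; risk in unexposed = 223/2292 = 0.09729; RR = 0.42316
OR/RR = 0.39839 / 0.42316 = 0.94147
The outcome is rare in both groups, so OR ≈ RR (ratio near 1).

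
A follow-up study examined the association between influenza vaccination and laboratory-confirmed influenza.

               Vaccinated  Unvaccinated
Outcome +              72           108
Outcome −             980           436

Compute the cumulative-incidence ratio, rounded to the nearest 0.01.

Reading the table with exposure as columns: a = 72 (Vaccinated, case), b = 980 (Vaccinated, non-case), c = 108 (Unvaccinated, case), d = 436.
Risk in exposed = 72/1052 = 0.06844; risk in unexposed = 108/544 = 0.19853.
RR = 0.06844 / 0.19853 = 0.34474
The risk is 66% lower among the exposed than among the unexposed.

0.34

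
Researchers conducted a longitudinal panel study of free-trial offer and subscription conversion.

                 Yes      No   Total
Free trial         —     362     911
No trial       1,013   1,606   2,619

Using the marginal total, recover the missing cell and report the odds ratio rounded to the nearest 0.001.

The missing cell is in the exposed row: 911 − 362 = 549.
So a = 549, b = 362, c = 1013, d = 1606.
OR = (a·d)/(b·c) = (549 × 1606) / (362 × 1013) = 881694 / 366706 = 2.40436

2.404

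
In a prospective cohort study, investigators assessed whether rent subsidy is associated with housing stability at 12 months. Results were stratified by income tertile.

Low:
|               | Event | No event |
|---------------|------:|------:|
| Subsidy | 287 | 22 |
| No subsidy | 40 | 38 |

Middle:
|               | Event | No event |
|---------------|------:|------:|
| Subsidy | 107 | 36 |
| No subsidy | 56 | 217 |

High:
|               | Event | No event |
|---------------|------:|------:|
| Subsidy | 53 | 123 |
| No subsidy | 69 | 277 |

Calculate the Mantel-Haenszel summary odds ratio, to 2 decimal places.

4.80

OR_MH = Σ(aᵢdᵢ/nᵢ) / Σ(bᵢcᵢ/nᵢ), where nᵢ is the stratum total.
Stratum 1 (Low): n = 387; a·d/n = 287·38/387 = 28.1809; b·c/n = 22·40/387 = 2.2739
Stratum 2 (Middle): n = 416; a·d/n = 107·217/416 = 55.8149; b·c/n = 36·56/416 = 4.8462
Stratum 3 (High): n = 522; a·d/n = 53·277/522 = 28.1245; b·c/n = 123·69/522 = 16.2586
OR_MH = (28.1809 + 55.8149 + 28.1245) / (2.2739 + 4.8462 + 16.2586) = 112.1203 / 23.3787 = 4.79584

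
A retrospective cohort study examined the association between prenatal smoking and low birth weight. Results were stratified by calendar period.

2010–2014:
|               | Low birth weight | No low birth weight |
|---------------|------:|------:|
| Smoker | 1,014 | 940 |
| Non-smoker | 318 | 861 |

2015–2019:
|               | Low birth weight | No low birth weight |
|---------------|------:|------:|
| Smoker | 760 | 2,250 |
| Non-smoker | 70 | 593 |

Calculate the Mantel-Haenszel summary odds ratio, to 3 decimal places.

2.902

OR_MH = Σ(aᵢdᵢ/nᵢ) / Σ(bᵢcᵢ/nᵢ), where nᵢ is the stratum total.
Stratum 1 (2010–2014): n = 3133; a·d/n = 1014·861/3133 = 278.6639; b·c/n = 940·318/3133 = 95.4102
Stratum 2 (2015–2019): n = 3673; a·d/n = 760·593/3673 = 122.7008; b·c/n = 2250·70/3673 = 42.8805
OR_MH = (278.6639 + 122.7008) / (95.4102 + 42.8805) = 401.3647 / 138.2906 = 2.90233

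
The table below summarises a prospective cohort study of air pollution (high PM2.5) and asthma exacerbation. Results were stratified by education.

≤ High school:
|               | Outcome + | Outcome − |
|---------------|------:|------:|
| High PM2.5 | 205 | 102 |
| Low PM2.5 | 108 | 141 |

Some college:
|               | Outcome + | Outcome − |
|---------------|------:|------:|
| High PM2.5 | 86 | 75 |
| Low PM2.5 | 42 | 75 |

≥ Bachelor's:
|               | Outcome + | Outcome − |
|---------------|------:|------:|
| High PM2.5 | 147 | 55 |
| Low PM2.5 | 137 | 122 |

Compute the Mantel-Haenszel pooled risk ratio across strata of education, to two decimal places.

1.46

RR_MH = Σ(aᵢ·n₀ᵢ/nᵢ) / Σ(cᵢ·n₁ᵢ/nᵢ), with n₁ᵢ = aᵢ+bᵢ (exposed), n₀ᵢ = cᵢ+dᵢ (unexposed), nᵢ = n₁ᵢ+n₀ᵢ.
Stratum 1 (≤ High school): n₁ = 307, n₀ = 249, n = 556; a·n₀/n = 205·249/556 = 91.8076; c·n₁/n = 108·307/556 = 59.6331
Stratum 2 (Some college): n₁ = 161, n₀ = 117, n = 278; a·n₀/n = 86·117/278 = 36.1942; c·n₁/n = 42·161/278 = 24.3237
Stratum 3 (≥ Bachelor's): n₁ = 202, n₀ = 259, n = 461; a·n₀/n = 147·259/461 = 82.5879; c·n₁/n = 137·202/461 = 60.0304
RR_MH = (91.8076 + 36.1942 + 82.5879) / (59.6331 + 24.3237 + 60.0304) = 210.5897 / 143.9872 = 1.46256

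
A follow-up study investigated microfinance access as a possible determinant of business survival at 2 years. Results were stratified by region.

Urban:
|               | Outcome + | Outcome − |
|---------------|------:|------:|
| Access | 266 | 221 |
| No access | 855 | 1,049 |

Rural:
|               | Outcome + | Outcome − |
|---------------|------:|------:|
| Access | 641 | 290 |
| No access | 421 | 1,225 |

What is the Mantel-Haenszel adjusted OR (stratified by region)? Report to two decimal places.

OR_MH = Σ(aᵢdᵢ/nᵢ) / Σ(bᵢcᵢ/nᵢ), where nᵢ is the stratum total.
Stratum 1 (Urban): n = 2391; a·d/n = 266·1049/2391 = 116.7018; b·c/n = 221·855/2391 = 79.0276
Stratum 2 (Rural): n = 2577; a·d/n = 641·1225/2577 = 304.7051; b·c/n = 290·421/2577 = 47.3768
OR_MH = (116.7018 + 304.7051) / (79.0276 + 47.3768) = 421.4069 / 126.4044 = 3.33380

3.33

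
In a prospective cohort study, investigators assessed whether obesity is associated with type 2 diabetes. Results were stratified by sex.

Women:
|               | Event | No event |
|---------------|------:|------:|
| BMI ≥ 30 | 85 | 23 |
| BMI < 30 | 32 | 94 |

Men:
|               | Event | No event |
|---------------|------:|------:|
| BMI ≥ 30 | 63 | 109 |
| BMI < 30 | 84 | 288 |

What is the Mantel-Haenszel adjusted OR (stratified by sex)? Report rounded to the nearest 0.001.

OR_MH = Σ(aᵢdᵢ/nᵢ) / Σ(bᵢcᵢ/nᵢ), where nᵢ is the stratum total.
Stratum 1 (Women): n = 234; a·d/n = 85·94/234 = 34.1453; b·c/n = 23·32/234 = 3.1453
Stratum 2 (Men): n = 544; a·d/n = 63·288/544 = 33.3529; b·c/n = 109·84/544 = 16.8309
OR_MH = (34.1453 + 33.3529) / (3.1453 + 16.8309) = 67.4982 / 19.9762 = 3.37894

3.379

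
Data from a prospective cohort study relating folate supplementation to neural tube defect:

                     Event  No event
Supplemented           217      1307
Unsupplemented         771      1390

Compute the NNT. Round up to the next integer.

Risk in treated group = 217/1524 = 0.14239; risk in control = 771/2161 = 0.35678.
Absolute risk reduction = 0.35678 − 0.14239 = 0.21439
NNT = 1 / ARR = 1 / 0.21439 = 4.664 → round up → 5

5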